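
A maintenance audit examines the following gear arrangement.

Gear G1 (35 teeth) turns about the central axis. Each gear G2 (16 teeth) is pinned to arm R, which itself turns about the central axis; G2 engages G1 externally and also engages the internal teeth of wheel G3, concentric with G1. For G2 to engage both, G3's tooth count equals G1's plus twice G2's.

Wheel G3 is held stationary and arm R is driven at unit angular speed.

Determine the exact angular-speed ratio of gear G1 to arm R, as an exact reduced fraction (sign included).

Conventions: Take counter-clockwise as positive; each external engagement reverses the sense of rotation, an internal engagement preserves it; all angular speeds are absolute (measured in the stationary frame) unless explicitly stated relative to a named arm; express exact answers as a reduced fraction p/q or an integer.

102/35

topology: planetary set — G1 35T / G2 16T / G3 67T, arm = carrier (Willis)
ring teeth: 35 + 2·16 = 67
35(ω_sun−ω_arm) = −67(ω_ring−ω_arm),  ω_ring = 0, ω_arm = 1
ω_sun = 1 − (67/35)(0−1) = 102/35
ω_out/ω_in = 102/35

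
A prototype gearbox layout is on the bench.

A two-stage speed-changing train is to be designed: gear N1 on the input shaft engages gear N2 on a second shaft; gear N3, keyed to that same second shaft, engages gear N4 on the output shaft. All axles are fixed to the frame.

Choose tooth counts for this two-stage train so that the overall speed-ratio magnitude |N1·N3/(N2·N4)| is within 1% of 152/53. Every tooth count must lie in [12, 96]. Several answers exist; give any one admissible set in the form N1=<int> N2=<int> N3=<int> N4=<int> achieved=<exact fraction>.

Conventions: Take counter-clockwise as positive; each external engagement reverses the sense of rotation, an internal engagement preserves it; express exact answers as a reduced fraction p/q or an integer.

topology: fixed-axis compound train — 2 stages, target 152/53
target = 152/53 in lowest terms: an exact hit needs N1·N3 = k·152 and N2·N4 = k·53 for one integer k, every count in [12, 96]; additionally prefer no 1:1 stage (N1 ≠ N2, N3 ≠ N4)
k = 1…11: no 1:1-free in-range split of k·152 and k·53 into factor pairs; take k = 12
k = 12: N1·N3 = 1824 = 19·96, N2·N4 = 636 = 12·53
achieved = 19·96/(12·53) = 152/53; |achieved − target| = 0 ≤ 38/1325 ✓

N1=19 N2=12 N3=96 N4=53 achieved=152/53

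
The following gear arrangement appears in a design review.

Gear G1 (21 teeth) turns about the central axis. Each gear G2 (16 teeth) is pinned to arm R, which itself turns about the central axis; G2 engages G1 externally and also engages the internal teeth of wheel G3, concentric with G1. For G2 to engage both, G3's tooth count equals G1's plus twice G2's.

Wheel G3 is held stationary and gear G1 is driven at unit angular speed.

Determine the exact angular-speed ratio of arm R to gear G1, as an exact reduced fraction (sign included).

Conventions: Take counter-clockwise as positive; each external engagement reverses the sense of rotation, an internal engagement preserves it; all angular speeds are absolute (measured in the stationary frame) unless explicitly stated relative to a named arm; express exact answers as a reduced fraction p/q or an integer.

recognized (axles ride arm R): planetary set, 21/16/53 teeth
ring teeth: 21 + 2·16 = 53
21(ω_sun−ω_arm) = −53(ω_ring−ω_arm),  ω_ring = 0, ω_sun = 1
21(1−ω_arm) = −53(0−ω_arm)  ⇒  74·ω_arm = 21  ⇒  ω_arm = 21/74
ω_out/ω_in = 21/74

21/74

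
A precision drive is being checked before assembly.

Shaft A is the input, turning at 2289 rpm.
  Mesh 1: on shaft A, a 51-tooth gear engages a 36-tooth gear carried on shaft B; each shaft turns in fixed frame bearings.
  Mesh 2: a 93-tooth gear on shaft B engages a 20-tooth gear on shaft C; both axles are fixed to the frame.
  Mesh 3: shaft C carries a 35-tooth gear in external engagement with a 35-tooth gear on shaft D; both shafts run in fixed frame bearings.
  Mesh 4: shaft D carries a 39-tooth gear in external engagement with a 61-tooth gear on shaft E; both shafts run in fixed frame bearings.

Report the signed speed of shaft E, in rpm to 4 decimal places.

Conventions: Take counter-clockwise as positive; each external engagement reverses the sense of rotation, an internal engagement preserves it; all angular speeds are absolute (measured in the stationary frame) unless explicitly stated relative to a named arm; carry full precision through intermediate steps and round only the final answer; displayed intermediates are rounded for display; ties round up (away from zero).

+9640.5363 rpm

recognized (5 fixed axles, 4 meshes): fixed-axis compound train
mesh 1 [51T→36T]: ω = 2289.0000×51/36 = 3242.7500 rpm, sense flips to −
mesh 2 [93T→20T]: ω = 3242.7500×93/20 = 15078.7875 rpm, sense flips to +
mesh 3 [35T→35T]: ω = 15078.7875×35/35 = 15078.7875 rpm, sense flips to −
mesh 4 [39T→61T]: ω = 15078.7875×39/61 = 9640.5363 rpm, sense flips to +
signed output speed = +9640.5363 rpm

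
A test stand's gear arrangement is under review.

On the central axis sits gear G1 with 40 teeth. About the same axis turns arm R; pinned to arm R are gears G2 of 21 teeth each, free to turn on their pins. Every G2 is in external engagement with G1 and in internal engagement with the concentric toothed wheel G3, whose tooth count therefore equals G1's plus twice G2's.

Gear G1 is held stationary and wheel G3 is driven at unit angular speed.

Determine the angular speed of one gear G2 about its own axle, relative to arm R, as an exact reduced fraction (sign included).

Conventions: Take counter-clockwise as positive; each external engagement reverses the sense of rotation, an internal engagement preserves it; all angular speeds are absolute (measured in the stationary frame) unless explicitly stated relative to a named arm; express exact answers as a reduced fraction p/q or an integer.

planetary set (40T centre, 21T on arm, 82T internal) — Willis relation
ring teeth: 40 + 2·21 = 82
40(ω_sun−ω_arm) = −82(ω_ring−ω_arm),  ω_sun = 0, ω_ring = 1
40(0−ω_arm) = −82(1−ω_arm)  ⇒  122·ω_arm = 82  ⇒  ω_arm = 41/61
sun–planet mesh: 40·(0−41/61) = −21·(ω_p−ω_arm)  ⇒  ω_p−ω_arm = 1640/1281
exact speed ratio = 1640/1281

1640/1281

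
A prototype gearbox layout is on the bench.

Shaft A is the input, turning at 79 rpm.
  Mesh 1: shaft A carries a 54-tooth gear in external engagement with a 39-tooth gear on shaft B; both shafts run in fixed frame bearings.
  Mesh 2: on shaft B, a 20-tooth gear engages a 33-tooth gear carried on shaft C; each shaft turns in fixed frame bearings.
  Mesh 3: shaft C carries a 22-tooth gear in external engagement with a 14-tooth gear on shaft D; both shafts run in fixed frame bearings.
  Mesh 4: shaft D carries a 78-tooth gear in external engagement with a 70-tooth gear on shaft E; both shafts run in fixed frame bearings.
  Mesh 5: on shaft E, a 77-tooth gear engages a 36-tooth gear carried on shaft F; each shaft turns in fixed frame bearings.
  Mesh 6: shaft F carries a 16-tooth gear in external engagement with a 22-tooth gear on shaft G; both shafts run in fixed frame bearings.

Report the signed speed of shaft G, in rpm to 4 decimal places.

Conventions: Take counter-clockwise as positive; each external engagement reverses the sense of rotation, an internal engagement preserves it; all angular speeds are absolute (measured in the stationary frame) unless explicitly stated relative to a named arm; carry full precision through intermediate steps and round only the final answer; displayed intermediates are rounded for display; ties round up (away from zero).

+180.5714 rpm

6-mesh fixed-axis compound train (all bearings frame-fixed)
mesh 1 [54T→39T]: ω = 79.0000×54/39 = 109.3846 rpm, sense flips to −
mesh 2 [20T→33T]: ω = 109.3846×20/33 = 66.2937 rpm, sense flips to +
mesh 3 [22T→14T]: ω = 66.2937×22/14 = 104.1758 rpm, sense flips to −
mesh 4 [78T→70T]: ω = 104.1758×78/70 = 116.0816 rpm, sense flips to +
mesh 5 [77T→36T]: ω = 116.0816×77/36 = 248.2857 rpm, sense flips to −
mesh 6 [16T→22T]: ω = 248.2857×16/22 = 180.5714 rpm, sense flips to +
signed output speed = +180.5714 rpm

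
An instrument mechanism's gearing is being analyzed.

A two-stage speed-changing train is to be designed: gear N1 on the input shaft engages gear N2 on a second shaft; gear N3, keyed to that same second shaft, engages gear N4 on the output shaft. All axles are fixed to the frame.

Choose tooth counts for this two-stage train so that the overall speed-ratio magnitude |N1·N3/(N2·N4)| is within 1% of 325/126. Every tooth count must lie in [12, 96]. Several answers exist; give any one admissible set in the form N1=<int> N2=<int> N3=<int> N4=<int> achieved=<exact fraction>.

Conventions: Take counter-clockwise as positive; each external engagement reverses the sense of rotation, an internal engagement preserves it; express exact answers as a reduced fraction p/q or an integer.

N1=13 N2=12 N3=50 N4=21 achieved=325/126

class = fixed-axis compound train [2-stage, 325/126 wanted]
target = 325/126 in lowest terms: an exact hit needs N1·N3 = k·325 and N2·N4 = k·126 for one integer k, every count in [12, 96]; additionally prefer no 1:1 stage (N1 ≠ N2, N3 ≠ N4)
k = 1: no 1:1-free in-range split of k·325 and k·126 into factor pairs; take k = 2
k = 2: N1·N3 = 650 = 13·50, N2·N4 = 252 = 12·21
achieved = 13·50/(12·21) = 325/126; |achieved − target| = 0 ≤ 13/504 ✓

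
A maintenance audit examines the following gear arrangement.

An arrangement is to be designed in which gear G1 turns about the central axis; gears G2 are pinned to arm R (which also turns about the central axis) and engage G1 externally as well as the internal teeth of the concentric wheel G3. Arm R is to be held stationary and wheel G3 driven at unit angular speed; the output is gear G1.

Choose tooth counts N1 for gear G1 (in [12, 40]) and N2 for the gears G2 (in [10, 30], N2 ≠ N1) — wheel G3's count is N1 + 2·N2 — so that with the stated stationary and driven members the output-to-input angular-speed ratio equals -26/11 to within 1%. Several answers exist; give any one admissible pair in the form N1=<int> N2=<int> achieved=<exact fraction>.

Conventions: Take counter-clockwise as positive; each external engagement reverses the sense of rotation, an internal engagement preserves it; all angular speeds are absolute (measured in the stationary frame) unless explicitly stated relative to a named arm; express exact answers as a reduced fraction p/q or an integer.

N1=22 N2=15 achieved=-26/11

topology: planetary set — design target -26/11, arm = carrier (Willis)
Willis with ω_arm = 0: ω_sun/ω_ring = −N3/N1; set equal to -26/11  ⇒  N3/N1 = −(-26/11) = 26/11
N3 = N1 + 2·N2  ⇒  N2/N1 = (N3/N1 − 1)/2 = (26/11 − 1)/2 = 15/22
smallest multiple with N1 ≥ 12 and N2 ≥ 10: k = 1  ⇒  N1 = 1·22 = 22, N2 = 1·15 = 15 (N1 ≤ 40, N2 ≤ 30, N2 ≠ N1 ✓), N3 = 22 + 2·15 = 52
check: −N3/N1 with N1 = 22, N3 = 52 gives -26/11; |achieved − target| = 0 ≤ 13/550 ✓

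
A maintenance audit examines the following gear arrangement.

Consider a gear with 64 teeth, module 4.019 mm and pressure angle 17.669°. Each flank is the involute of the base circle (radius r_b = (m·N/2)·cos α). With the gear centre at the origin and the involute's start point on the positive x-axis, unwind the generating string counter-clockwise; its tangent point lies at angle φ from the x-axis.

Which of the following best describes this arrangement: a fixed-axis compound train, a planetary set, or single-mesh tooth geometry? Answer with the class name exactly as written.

single-mesh involute tooth geometry (64T wheel at module 4.019)
classification: single-mesh tooth geometry

single-mesh tooth geometry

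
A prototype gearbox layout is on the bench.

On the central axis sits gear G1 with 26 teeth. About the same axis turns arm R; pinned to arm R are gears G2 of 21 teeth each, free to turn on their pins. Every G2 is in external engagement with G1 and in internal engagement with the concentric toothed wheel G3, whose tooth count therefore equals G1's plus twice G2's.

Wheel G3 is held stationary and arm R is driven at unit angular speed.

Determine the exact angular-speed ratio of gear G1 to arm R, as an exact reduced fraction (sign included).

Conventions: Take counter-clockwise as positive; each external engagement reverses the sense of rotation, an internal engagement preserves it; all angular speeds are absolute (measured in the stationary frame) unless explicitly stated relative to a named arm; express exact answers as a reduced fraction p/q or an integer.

47/13

planetary set (26T centre, 21T on arm, 68T internal) — Willis relation
ring teeth: 26 + 2·21 = 68
26(ω_sun−ω_arm) = −68(ω_ring−ω_arm),  ω_ring = 0, ω_arm = 1
ω_sun = 1 − (68/26)(0−1) = 47/13
ω_out/ω_in = 47/13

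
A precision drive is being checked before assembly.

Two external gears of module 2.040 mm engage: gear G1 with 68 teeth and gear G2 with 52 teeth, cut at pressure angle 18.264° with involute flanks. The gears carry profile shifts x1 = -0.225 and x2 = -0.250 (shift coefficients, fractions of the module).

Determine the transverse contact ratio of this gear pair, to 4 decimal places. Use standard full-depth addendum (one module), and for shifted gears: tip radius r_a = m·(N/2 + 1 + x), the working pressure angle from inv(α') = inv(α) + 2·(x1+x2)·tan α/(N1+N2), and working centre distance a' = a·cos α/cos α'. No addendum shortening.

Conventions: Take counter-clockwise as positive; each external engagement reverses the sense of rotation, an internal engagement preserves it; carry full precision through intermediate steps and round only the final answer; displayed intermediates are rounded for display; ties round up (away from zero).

topology: single-mesh involute geometry — m = 2.040, 68T/52T pair
base radii: r_b1 = 65.865822, r_b2 = 50.367982
tip radii: r_a1 = 70.941000, r_a2 = 54.570000
inv(α') = inv(18.264°) + 2·(-0.225-0.250)·tan α/(68+52) = 0.00864188  ⇒  α' = 16.76181°
a' = a·cos α / cos α' = 122.4000·cos 18.264°/cos 16.76181° = 121.391495
action lengths: √(r_a1²−r_b1²) = 26.349933, √(r_a2²−r_b2²) = 20.998841
base pitch p_b = π·m·cos α = 6.085988
CR = (26.349933 + 20.998841 − 121.391495·sin 16.76181°)/6.085988 = 2.027647
contact ratio ≈ 2.0276

2.0276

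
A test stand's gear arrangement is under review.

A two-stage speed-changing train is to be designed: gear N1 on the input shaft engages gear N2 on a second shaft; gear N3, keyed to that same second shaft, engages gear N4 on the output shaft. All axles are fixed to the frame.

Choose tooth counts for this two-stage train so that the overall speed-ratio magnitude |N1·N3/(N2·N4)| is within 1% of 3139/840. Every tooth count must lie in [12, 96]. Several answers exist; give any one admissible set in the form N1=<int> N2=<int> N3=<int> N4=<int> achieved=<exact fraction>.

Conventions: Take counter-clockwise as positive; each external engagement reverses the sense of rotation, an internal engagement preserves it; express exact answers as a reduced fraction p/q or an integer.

N1=43 N2=12 N3=73 N4=70 achieved=3139/840

class = fixed-axis compound train [2-stage, 3139/840 wanted]
target = 3139/840 in lowest terms: an exact hit needs N1·N3 = k·3139 and N2·N4 = k·840 for one integer k, every count in [12, 96]; additionally prefer no 1:1 stage (N1 ≠ N2, N3 ≠ N4)
k = 1: N1·N3 = 3139 = 43·73, N2·N4 = 840 = 12·70
achieved = 43·73/(12·70) = 3139/840; |achieved − target| = 0 ≤ 3139/84000 ✓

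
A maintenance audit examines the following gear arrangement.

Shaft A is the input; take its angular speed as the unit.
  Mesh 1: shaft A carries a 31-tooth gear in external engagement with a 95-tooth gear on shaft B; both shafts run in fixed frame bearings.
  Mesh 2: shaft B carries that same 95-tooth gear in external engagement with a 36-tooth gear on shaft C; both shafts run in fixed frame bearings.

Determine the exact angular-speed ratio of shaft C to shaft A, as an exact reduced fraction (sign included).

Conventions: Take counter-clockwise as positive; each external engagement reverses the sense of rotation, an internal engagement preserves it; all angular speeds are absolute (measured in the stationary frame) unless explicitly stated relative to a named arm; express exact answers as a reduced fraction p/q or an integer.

class = fixed-axis compound train [2 meshes; 2 ratios multiply, 2 sense flips]
mesh 1 [31T→95T]: running ratio 31/95, sense −
mesh 2 [95T→36T]: running ratio 31/36, sense +
ω_out/ω_in = 31/36

31/36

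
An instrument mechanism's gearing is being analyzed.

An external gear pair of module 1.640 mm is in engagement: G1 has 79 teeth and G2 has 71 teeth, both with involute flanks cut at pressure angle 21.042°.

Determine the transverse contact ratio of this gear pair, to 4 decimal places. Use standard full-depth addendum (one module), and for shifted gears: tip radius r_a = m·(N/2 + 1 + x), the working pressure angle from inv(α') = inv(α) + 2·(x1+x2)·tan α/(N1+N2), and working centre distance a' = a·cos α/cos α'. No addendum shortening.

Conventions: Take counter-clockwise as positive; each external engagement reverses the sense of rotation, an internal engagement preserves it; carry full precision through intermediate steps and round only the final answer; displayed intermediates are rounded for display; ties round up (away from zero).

class = single-mesh tooth geometry [involute pair 79T × 71T, m = 1.640]
base radii: r_b1 = 60.460306, r_b2 = 54.337744
tip radii: r_a1 = 66.420000, r_a2 = 59.860000
no profile shift: α' = α, a' = a
action lengths: √(r_a1²−r_b1²) = 27.498505, √(r_a2²−r_b2²) = 25.112332
base pitch p_b = π·m·cos α = 4.808649
CR = (27.498505 + 25.112332 − 123.000000·sin 21.04200°)/4.808649 = 1.756713
contact ratio ≈ 1.7567

1.7567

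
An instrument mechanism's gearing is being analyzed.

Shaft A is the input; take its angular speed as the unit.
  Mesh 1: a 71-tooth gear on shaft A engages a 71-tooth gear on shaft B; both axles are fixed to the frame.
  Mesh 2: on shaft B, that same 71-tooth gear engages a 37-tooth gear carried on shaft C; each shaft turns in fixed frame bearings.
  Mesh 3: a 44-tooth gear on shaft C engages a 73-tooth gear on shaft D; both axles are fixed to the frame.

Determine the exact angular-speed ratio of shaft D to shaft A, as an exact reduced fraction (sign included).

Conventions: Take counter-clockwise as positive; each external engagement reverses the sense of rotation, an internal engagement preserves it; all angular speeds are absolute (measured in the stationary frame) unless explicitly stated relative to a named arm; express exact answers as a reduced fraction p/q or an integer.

-3124/2701

class = fixed-axis compound train [3 meshes; 3 ratios multiply, 3 sense flips]
mesh 1 [71T→71T]: running ratio 1, sense −
mesh 2 [71T→37T]: running ratio 71/37, sense +
mesh 3 [44T→73T]: running ratio 3124/2701, sense −
ω_out/ω_in = -3124/2701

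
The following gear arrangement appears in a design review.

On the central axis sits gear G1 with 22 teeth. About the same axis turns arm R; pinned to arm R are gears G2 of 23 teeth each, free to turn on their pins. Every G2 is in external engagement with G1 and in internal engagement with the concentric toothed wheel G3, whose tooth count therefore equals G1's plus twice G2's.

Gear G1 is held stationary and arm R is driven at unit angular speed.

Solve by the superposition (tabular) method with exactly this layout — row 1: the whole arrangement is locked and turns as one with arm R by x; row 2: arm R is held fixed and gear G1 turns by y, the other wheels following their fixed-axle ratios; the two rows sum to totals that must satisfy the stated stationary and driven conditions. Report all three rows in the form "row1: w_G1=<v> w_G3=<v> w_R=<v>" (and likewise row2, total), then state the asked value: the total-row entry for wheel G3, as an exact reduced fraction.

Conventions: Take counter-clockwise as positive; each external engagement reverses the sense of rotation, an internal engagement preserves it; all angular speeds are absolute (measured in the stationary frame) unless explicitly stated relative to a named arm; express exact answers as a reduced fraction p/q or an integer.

row1: w_G1=1 w_G3=1 w_R=1
row2: w_G1=-1 w_G3=11/34 w_R=0
total: w_G1=0 w_G3=45/34 w_R=1
asked value: 45/34

topology: planetary set — G1 22T / G2 23T / G3 68T, arm = carrier (Willis)
row 1: whole set turns with the arm by x
row 2 (arm held, sun turns y): ω_ring = −(22/68)·y, ω_arm = 0
boundary: total ω_sun = x + y = 0 and total ω_arm = x = 1  ⇒  y = -1, x = 1
row 2 ring = −(22/68)·(-1) = 11/34
totals (row 1 + row 2): sun 1 + (-1) = 0, ring 1 + 11/34 = 45/34, arm 1 + 0 = 1
asked cell (total, ring) = 45/34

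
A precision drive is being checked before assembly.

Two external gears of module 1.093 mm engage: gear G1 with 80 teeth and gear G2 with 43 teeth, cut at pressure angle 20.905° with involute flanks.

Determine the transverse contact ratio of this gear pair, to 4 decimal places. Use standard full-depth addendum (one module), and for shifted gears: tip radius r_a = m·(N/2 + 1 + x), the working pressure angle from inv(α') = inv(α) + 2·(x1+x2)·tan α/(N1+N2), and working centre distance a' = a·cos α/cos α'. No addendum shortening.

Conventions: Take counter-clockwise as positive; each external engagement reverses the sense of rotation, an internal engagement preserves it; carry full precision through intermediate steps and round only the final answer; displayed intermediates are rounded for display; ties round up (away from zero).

1.7278

topology: single-mesh involute geometry — m = 1.093, 80T/43T pair
base radii: r_b1 = 40.842058, r_b2 = 21.952606
tip radii: r_a1 = 44.813000, r_a2 = 24.592500
no profile shift: α' = α, a' = a
action lengths: √(r_a1²−r_b1²) = 18.442647, √(r_a2²−r_b2²) = 11.084860
base pitch p_b = π·m·cos α = 3.207728
CR = (18.442647 + 11.084860 − 67.219500·sin 20.90500°)/3.207728 = 1.727789
contact ratio ≈ 1.7278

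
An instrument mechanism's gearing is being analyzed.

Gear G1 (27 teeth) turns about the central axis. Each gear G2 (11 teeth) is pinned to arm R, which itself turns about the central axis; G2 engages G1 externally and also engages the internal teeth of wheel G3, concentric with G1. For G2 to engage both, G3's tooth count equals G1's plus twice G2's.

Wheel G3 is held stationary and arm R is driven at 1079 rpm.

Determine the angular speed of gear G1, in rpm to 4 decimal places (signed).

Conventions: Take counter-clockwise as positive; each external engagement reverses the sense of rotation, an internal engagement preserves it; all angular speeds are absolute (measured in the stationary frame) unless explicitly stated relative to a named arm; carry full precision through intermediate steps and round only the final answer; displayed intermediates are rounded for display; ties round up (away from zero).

+3037.1852 rpm

recognized (axles ride arm R): planetary set, 27/11/49 teeth
normalise by the input: solve with ω_arm = 1, then scale by 1079 rpm
ring teeth: 27 + 2·11 = 49
27(ω_sun−ω_arm) = −49(ω_ring−ω_arm),  ω_ring = 0, ω_arm = 1
ω_sun = 1 − (49/27)(0−1) = 76/27
scale: ω_sun = 76/27 × 1079 rpm = +3037.1852 rpm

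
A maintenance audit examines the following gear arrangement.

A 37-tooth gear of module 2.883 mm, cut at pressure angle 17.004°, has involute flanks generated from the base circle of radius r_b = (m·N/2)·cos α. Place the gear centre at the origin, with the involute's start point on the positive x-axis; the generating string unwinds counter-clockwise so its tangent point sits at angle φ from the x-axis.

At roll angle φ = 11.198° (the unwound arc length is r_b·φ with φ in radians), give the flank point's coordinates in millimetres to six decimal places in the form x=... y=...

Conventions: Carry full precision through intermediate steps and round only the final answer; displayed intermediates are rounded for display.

x=51.968733 y=0.126437

topology: single-mesh involute geometry — m = 2.883, N = 37
pitch radius r_p = m·N/2 = 2.883·37/2 = 53.335500
base radius r_b = r_p·cos α = 53.335500·cos 17.004° = 51.003904
roll angle φ = 11.198° = 0.19544197 rad
x = r_b·(cos φ + φ·sin φ) = 51.968733
y = r_b·(sin φ − φ·cos φ) = 0.126437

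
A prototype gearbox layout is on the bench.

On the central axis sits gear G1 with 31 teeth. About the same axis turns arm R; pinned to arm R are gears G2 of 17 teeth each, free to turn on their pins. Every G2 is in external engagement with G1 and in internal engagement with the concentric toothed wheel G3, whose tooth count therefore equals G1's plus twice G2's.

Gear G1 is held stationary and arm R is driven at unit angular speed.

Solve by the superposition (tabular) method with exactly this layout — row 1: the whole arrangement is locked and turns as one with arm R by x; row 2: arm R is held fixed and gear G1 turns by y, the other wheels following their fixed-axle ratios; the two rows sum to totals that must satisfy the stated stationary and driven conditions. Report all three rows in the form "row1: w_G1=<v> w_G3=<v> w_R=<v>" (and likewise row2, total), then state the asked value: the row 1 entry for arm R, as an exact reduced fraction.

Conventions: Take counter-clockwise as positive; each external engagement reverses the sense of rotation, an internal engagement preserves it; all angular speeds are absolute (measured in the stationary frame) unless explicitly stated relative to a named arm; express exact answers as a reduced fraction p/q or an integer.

row1: w_G1=1 w_G3=1 w_R=1
row2: w_G1=-1 w_G3=31/65 w_R=0
total: w_G1=0 w_G3=96/65 w_R=1
asked value: 1

planetary set (31T centre, 17T on arm, 65T internal) — Willis relation
row 1 (train locked, turned with arm): all members turn x
row 2: sun turns y, ring = −(31/65)·y, arm 0
boundary: total ω_sun = x + y = 0 and total ω_arm = x = 1  ⇒  y = -1, x = 1
row 2 ring = −(31/65)·(-1) = 31/65
totals (row 1 + row 2): sun 1 + (-1) = 0, ring 1 + 31/65 = 96/65, arm 1 + 0 = 1
asked cell (row1, arm) = 1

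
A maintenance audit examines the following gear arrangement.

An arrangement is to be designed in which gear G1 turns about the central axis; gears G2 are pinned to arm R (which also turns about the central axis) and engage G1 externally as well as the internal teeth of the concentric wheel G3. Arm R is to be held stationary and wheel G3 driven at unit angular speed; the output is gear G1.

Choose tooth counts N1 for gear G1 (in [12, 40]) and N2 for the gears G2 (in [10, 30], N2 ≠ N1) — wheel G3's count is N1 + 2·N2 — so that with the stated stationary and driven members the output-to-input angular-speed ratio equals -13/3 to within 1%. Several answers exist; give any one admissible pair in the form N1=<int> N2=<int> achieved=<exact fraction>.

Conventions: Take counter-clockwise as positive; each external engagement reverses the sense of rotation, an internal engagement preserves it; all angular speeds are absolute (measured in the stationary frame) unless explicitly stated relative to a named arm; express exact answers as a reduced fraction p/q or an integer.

N1=12 N2=20 achieved=-13/3

design class (target -13/3): planetary set
Willis with ω_arm = 0: ω_sun/ω_ring = −N3/N1; set equal to -13/3  ⇒  N3/N1 = −(-13/3) = 13/3
N3 = N1 + 2·N2  ⇒  N2/N1 = (N3/N1 − 1)/2 = (13/3 − 1)/2 = 5/3
smallest multiple with N1 ≥ 12 and N2 ≥ 10: k = 4  ⇒  N1 = 4·3 = 12, N2 = 4·5 = 20 (N1 ≤ 40, N2 ≤ 30, N2 ≠ N1 ✓), N3 = 12 + 2·20 = 52
check: −N3/N1 with N1 = 12, N3 = 52 gives -13/3; |achieved − target| = 0 ≤ 13/300 ✓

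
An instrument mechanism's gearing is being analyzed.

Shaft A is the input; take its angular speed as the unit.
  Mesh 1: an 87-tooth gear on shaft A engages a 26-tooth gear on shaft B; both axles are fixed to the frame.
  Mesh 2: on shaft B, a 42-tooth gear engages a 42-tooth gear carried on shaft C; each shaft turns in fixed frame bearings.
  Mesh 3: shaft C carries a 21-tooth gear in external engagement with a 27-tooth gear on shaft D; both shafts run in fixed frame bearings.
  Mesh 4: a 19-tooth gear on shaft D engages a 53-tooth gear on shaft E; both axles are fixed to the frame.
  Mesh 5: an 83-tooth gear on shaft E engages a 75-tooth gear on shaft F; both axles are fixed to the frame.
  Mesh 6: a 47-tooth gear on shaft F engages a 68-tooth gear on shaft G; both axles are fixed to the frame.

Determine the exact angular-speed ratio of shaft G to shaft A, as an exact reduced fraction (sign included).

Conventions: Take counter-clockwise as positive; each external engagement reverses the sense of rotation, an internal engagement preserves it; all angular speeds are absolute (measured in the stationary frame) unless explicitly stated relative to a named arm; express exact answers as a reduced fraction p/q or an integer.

class = fixed-axis compound train [6 meshes; 6 ratios multiply, 6 sense flips]
mesh 1 [87T→26T]: running ratio 87/26, sense −
mesh 2 [42T→42T]: running ratio 87/26, sense +
mesh 3 [21T→27T]: running ratio 203/78, sense −
mesh 4 [19T→53T]: running ratio 3857/4134, sense +
mesh 5 [83T→75T]: running ratio 320131/310050, sense −
mesh 6 [47T→68T]: running ratio 15046157/21083400, sense +
ω_out/ω_in = 15046157/21083400

15046157/21083400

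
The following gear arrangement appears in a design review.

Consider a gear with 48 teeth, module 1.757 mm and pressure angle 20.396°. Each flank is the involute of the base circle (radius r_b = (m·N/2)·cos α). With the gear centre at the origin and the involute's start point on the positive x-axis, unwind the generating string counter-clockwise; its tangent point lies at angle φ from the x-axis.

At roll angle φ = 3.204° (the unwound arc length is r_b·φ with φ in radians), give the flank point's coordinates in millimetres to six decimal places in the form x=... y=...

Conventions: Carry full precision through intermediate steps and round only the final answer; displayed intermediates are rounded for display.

recognized (one wheel, involute flank): single-mesh tooth geometry, m = 1.757, N = 48
pitch radius r_p = m·N/2 = 1.757·48/2 = 42.168000
base radius r_b = r_p·cos α = 42.168000·cos 20.396° = 39.524333
roll angle φ = 3.204° = 0.05592035 rad
x = r_b·(cos φ + φ·sin φ) = 39.586083
y = r_b·(sin φ − φ·cos φ) = 0.002303

x=39.586083 y=0.002303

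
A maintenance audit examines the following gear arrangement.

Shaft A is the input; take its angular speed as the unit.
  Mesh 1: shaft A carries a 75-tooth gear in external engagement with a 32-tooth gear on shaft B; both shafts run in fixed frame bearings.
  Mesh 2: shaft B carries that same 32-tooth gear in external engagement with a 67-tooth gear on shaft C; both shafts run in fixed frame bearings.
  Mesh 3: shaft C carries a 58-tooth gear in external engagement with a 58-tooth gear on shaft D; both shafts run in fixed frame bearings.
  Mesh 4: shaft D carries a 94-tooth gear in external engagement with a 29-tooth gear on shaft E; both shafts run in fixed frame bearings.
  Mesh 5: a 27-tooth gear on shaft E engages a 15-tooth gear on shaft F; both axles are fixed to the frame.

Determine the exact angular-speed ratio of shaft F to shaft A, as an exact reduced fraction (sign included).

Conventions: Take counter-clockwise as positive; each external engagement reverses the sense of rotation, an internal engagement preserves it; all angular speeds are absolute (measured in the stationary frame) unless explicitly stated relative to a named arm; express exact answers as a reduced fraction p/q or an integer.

class = fixed-axis compound train [5 meshes; 5 ratios multiply, 5 sense flips]
mesh 1 [75T→32T]: running ratio 75/32, sense −
mesh 2 [32T→67T]: running ratio 75/67, sense +
mesh 3 [58T→58T]: running ratio 75/67, sense −
mesh 4 [94T→29T]: running ratio 7050/1943, sense +
mesh 5 [27T→15T]: running ratio 12690/1943, sense −
ω_out/ω_in = -12690/1943

-12690/1943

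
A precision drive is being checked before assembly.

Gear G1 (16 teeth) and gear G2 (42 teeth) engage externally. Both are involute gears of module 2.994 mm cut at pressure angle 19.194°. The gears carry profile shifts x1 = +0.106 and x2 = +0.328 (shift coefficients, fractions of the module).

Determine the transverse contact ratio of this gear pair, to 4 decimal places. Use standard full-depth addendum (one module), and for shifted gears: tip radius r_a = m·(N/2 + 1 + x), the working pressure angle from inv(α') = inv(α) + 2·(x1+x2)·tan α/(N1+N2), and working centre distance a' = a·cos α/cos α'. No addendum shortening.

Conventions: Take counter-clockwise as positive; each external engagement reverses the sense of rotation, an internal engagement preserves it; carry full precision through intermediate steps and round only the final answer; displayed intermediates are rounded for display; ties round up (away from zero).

1.5572

recognized (one external pair, fixed centres): single-mesh tooth geometry, m = 2.994, N1 = 16, N2 = 42
base radii: r_b1 = 22.620528, r_b2 = 59.378885
tip radii: r_a1 = 27.263364, r_a2 = 66.850032
inv(α') = inv(19.194°) + 2·(+0.106+0.328)·tan α/(16+42) = 0.01833072  ⇒  α' = 21.37589°
a' = a·cos α / cos α' = 86.8260·cos 19.194°/cos 21.37589° = 88.056914
action lengths: √(r_a1²−r_b1²) = 15.218500, √(r_a2²−r_b2²) = 30.709523
base pitch p_b = π·m·cos α = 8.883060
CR = (15.218500 + 30.709523 − 88.056914·sin 21.37589°)/8.883060 = 1.557188
contact ratio ≈ 1.5572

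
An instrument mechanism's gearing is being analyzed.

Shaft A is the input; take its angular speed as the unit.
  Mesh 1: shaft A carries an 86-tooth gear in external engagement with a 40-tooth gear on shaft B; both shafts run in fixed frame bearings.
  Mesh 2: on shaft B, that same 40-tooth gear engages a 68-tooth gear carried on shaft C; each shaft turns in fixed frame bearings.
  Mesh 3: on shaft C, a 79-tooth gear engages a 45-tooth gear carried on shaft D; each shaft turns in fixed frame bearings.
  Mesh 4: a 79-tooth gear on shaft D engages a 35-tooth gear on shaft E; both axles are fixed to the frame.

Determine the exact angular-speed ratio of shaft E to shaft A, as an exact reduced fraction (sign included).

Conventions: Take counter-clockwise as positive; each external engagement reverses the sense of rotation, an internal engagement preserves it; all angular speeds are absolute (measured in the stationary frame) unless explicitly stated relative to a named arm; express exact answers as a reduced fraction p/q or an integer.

class = fixed-axis compound train [4 meshes; 4 ratios multiply, 4 sense flips]
mesh 1 [86T→40T]: running ratio 43/20, sense −
mesh 2 [40T→68T]: running ratio 43/34, sense +
mesh 3 [79T→45T]: running ratio 3397/1530, sense −
mesh 4 [79T→35T]: running ratio 268363/53550, sense +
ω_out/ω_in = 268363/53550

268363/53550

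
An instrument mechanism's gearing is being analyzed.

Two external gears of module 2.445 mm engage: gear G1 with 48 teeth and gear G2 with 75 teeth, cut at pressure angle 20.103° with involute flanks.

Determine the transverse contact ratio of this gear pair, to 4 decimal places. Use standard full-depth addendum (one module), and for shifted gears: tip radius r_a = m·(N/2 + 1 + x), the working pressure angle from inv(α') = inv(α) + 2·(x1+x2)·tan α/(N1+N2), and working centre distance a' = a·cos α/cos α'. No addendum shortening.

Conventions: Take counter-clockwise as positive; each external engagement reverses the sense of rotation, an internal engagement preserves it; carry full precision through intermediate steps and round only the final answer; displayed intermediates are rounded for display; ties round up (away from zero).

single-mesh involute tooth geometry (48T engaging 75T at module 2.445)
base radii: r_b1 = 55.104995, r_b2 = 86.101554
tip radii: r_a1 = 61.125000, r_a2 = 94.132500
no profile shift: α' = α, a' = a
action lengths: √(r_a1²−r_b1²) = 26.451941, √(r_a2²−r_b2²) = 38.045366
base pitch p_b = π·m·cos α = 7.213227
CR = (26.451941 + 38.045366 − 150.367500·sin 20.10300°)/7.213227 = 1.776551
contact ratio ≈ 1.7766

1.7766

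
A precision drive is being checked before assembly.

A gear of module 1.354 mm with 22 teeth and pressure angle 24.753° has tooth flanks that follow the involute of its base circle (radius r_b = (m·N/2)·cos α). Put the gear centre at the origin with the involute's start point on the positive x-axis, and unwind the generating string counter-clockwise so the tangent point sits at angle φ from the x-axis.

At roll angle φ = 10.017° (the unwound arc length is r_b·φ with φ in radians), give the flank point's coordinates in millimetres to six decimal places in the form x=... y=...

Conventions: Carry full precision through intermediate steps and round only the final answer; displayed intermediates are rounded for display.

recognized (one wheel, involute flank): single-mesh tooth geometry, m = 1.354, N = 22
pitch radius r_p = m·N/2 = 1.354·22/2 = 14.894000
base radius r_b = r_p·cos α = 14.894000·cos 24.753° = 13.525558
roll angle φ = 10.017° = 0.17482963 rad
x = r_b·(cos φ + φ·sin φ) = 13.730688
y = r_b·(sin φ − φ·cos φ) = 0.024019

x=13.730688 y=0.024019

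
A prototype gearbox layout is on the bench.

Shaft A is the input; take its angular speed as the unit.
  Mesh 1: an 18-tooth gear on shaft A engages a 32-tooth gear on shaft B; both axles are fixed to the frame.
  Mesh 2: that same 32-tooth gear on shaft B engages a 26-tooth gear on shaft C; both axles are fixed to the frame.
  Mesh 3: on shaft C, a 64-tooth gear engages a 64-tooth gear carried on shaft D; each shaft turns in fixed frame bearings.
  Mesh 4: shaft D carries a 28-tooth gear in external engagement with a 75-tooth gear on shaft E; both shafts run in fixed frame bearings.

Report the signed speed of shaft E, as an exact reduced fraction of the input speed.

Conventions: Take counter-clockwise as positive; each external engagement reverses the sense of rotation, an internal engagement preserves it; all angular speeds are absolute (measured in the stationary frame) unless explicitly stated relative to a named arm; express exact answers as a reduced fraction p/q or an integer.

84/325

4-mesh fixed-axis compound train (all bearings frame-fixed)
mesh 1 [18T→32T]: |ω|/ω_in = 1×18/32 = 9/16, sense flips to −
mesh 2 [32T→26T]: |ω|/ω_in = (9/16)×32/26 = 9/13, sense flips to +
mesh 3 [64T→64T]: |ω|/ω_in = (9/13)×64/64 = 9/13, sense flips to −
mesh 4 [28T→75T]: |ω|/ω_in = (9/13)×28/75 = 84/325, sense flips to +
signed output speed (× input speed) = 84/325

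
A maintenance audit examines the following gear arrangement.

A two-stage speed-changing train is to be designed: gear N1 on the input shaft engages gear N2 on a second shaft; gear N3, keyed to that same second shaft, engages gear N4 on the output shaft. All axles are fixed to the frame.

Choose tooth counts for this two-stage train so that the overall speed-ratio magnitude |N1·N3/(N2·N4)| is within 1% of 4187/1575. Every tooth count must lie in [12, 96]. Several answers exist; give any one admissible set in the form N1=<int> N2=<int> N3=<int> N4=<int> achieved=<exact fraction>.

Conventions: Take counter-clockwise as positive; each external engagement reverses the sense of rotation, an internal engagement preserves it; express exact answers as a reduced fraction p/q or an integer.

N1=53 N2=21 N3=79 N4=75 achieved=4187/1575

class = fixed-axis compound train [2-stage, 4187/1575 wanted]
target = 4187/1575 in lowest terms: an exact hit needs N1·N3 = k·4187 and N2·N4 = k·1575 for one integer k, every count in [12, 96]; additionally prefer no 1:1 stage (N1 ≠ N2, N3 ≠ N4)
k = 1: N1·N3 = 4187 = 53·79, N2·N4 = 1575 = 21·75
achieved = 53·79/(21·75) = 4187/1575; |achieved − target| = 0 ≤ 4187/157500 ✓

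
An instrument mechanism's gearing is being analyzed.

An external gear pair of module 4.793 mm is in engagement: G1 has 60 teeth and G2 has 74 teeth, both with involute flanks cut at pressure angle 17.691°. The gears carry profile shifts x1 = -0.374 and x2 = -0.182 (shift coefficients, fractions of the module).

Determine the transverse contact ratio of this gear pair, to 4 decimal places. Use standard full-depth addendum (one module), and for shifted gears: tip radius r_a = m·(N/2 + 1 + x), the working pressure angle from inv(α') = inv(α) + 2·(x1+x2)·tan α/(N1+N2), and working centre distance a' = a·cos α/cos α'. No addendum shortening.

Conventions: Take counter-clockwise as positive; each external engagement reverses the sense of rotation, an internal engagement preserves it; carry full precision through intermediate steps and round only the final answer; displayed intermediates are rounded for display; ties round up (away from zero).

2.1200

topology: single-mesh involute geometry — m = 4.793, 60T/74T pair
base radii: r_b1 = 136.990060, r_b2 = 168.954407
tip radii: r_a1 = 146.790418, r_a2 = 181.261674
inv(α') = inv(17.691°) + 2·(-0.374-0.182)·tan α/(60+74) = 0.00755449  ⇒  α' = 16.04293°
a' = a·cos α / cos α' = 321.1310·cos 17.691°/cos 16.04293° = 318.342341
action lengths: √(r_a1²−r_b1²) = 52.736613, √(r_a2²−r_b2²) = 65.652135
base pitch p_b = π·m·cos α = 14.345566
CR = (52.736613 + 65.652135 − 318.342341·sin 16.04293°)/14.345566 = 2.119990
contact ratio ≈ 2.1200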